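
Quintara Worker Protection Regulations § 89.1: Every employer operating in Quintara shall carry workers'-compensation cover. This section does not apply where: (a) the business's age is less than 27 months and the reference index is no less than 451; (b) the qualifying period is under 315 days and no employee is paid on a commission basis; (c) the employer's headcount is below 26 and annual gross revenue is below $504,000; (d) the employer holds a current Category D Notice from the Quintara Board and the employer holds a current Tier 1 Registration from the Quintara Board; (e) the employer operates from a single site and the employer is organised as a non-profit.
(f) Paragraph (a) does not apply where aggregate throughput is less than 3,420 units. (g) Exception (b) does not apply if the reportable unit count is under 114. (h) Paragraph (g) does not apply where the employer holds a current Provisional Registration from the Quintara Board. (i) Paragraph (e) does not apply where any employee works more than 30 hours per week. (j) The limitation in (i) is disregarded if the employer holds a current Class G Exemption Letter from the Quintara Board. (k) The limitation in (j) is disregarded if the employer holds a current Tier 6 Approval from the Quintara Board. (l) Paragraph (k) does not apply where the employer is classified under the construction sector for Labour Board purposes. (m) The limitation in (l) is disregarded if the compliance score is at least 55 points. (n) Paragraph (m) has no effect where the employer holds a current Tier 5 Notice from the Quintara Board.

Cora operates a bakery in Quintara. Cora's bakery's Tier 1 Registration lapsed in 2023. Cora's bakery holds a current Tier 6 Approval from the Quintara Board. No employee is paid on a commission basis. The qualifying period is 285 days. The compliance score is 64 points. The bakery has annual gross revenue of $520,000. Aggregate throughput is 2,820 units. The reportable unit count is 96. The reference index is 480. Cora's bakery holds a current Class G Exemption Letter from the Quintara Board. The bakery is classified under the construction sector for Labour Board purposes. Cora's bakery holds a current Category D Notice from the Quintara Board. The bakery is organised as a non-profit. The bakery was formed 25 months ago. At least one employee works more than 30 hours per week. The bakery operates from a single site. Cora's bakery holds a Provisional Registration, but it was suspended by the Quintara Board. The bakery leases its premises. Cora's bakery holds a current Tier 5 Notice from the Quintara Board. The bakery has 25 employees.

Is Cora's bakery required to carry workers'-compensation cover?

Exception (a) is satisfied on its face — the business's age is 25 months, less than the 27 months limit; the reference index is 480, meeting the 451 threshold. But applying paragraph (f): (f) operates against (a): aggregate throughput is 2,820 units, less than the 3,420 units limit. Exception (a) does not apply.
Exception (b) is satisfied on its face — the qualifying period is 285 days, under the 315 days limit; no employee is paid on commission. But: (g) operates against (b): the reportable unit count is 96, under the 114 limit. (h), which would lift (g), does not operate here — there is no Provisional Registration in force. So (b) is unavailable.
Exception (c) fails — annual gross revenue is $520,000, not below $504,000.
Exception (d) requires that the employer holds a current Tier 1 Registration from the Quintara Board; but no current Tier 1 Registration is held, so (d) is unavailable.
Exception (e): the employer operates from a single site; the employer is a non-profit — every condition holds. Applying paragraphs (i)–(n): (i) would limit (e) — at least one employee exceeds 30 hours/week — but (j) sets (i) aside: (j) operates against (i): a current Class G Exemption Letter is held. (k) is engaged (a current Tier 6 Approval is held), but is overridden by (l): (l) is engaged — the bakery is classified under the construction sector. (m) would limit (l) — the compliance score is 64 points, meeting the 55 points threshold — but (n) sets (m) aside: (n) operates against (m): a current Tier 5 Notice is held. Exception (e) stands.

No — exception (e) applies; Cora's bakery is not required to carry workers'-compensation cover.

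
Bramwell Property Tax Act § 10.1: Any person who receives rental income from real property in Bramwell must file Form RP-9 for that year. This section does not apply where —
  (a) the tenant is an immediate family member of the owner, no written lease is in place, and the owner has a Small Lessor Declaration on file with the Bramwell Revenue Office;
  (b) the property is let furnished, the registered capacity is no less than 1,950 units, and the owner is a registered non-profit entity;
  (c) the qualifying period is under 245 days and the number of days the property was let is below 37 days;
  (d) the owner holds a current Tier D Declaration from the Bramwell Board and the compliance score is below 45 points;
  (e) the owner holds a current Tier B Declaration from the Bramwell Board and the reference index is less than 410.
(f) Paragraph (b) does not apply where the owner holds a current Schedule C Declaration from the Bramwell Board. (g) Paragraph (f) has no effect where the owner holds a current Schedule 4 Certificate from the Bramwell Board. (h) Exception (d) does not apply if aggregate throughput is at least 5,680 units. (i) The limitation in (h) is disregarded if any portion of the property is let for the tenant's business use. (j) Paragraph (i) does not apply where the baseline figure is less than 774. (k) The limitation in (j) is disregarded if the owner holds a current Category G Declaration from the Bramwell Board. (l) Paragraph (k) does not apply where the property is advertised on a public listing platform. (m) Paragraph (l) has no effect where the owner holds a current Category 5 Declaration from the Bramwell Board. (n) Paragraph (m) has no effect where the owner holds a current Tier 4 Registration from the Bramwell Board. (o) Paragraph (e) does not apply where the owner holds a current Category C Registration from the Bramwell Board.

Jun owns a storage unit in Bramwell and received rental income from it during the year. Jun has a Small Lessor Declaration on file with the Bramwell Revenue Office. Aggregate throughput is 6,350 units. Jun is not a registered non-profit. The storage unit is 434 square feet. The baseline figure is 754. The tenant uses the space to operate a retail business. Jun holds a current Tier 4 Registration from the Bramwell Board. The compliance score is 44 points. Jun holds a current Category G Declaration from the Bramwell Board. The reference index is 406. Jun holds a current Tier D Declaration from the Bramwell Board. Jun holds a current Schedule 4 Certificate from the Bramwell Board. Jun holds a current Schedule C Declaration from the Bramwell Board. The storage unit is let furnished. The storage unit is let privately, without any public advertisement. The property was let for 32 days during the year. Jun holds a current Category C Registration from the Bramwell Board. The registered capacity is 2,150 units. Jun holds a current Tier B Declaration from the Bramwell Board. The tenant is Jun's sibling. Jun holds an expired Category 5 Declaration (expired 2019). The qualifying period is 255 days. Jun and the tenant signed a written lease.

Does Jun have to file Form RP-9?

No — exception (d) applies; Jun is not required to file Form RP-9.

Exception (a) requires that no written lease is in place; but a written lease is in place, so (a) is unavailable.
Exception (b) does not apply: Jun is not a registered non-profit.
Exception (c) fails — the qualifying period is 255 days, not under 245 days.
All of (d)'s requirements are met (a current Tier D Declaration is held; the compliance score is 44 points, below the 45 points limit). Under paragraphs (h)–(n): (h) operates (aggregate throughput is 6,350 units, meeting the 5,680 units threshold), but is set aside by (i): (i) applies — the space is let for business use. (j) is triggered (the baseline figure is 754, less than the 774 limit), but is itself disapplied by (k): (k) is engaged — a current Category G Declaration is held. (l), which would lift (k), is inapplicable — the property is let privately without advertisement. (d) remains available.
Exception (e): a current Tier B Declaration is held; the reference index is 406, less than the 410 limit — every condition holds. However, paragraph (o) must be considered: (o) operates against (e): a current Category C Registration is held. (e) is therefore removed.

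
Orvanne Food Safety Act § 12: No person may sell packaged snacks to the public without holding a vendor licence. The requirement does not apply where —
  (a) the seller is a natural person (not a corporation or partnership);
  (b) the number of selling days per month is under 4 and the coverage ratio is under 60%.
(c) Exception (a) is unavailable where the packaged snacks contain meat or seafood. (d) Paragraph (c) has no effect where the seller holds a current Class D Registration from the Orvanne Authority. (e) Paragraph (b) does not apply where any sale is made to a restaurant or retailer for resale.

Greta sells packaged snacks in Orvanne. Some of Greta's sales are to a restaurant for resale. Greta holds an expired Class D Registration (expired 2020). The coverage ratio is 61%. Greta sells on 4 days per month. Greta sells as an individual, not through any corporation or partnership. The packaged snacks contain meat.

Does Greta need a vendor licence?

Exception (a) is satisfied on its face — the seller is a natural person. But: (c) operates against (a): the packaged snacks contain meat. (d), which would lift (c), is not triggered — no current Class D Registration is held. So (a) is unavailable.
Exception (b) fails — the number of selling days per month is 4, not under 4.
No exception displaces § 12.

Yes — Greta must hold a vendor licence.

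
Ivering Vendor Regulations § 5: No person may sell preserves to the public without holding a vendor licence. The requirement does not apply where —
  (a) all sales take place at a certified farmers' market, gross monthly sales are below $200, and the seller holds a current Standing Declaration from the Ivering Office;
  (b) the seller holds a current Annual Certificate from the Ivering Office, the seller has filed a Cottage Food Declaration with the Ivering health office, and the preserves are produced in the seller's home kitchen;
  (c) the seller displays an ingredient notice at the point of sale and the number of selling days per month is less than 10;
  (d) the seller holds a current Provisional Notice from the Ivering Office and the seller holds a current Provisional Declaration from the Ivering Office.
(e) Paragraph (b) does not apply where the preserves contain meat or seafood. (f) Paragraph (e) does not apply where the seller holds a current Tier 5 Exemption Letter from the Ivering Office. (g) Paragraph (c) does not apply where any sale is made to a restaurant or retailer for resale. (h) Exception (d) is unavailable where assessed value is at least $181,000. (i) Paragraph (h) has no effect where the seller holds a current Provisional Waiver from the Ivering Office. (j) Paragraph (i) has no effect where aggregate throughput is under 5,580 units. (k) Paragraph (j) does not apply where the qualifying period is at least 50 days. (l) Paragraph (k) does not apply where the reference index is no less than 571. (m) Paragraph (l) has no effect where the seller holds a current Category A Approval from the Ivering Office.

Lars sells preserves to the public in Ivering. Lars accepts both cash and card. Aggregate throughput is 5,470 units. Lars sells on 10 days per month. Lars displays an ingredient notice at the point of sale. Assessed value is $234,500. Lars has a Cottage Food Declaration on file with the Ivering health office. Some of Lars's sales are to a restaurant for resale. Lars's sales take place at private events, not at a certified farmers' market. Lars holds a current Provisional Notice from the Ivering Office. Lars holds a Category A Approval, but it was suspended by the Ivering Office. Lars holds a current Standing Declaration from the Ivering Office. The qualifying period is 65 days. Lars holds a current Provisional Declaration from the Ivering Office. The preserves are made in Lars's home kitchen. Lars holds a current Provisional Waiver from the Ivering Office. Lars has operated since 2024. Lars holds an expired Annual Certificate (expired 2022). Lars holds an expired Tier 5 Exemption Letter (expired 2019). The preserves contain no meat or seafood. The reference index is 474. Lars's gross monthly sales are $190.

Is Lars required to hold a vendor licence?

Exception (a) fails — sales are at private events, not a certified farmers' market.
Exception (b) does not apply: the Annual Certificate is not current.
Exception (c) fails — the number of selling days per month is 10, not less than 10.
Exception (d): a current Provisional Notice is held; a current Provisional Declaration is held — every condition holds. Applying paragraphs (h)–(m): (h) is engaged (assessed value is $234,500, meeting the $181,000 threshold), but is itself disapplied by (i): (i) operates against (h): a current Provisional Waiver is held. (j) would limit (i) — aggregate throughput is 5,470 units, under the 5,580 units limit — but (k) sets (j) aside: (k) operates against (j): the qualifying period is 65 days, meeting the 50 days threshold. (l) is not engaged (the reference index is 474, short of 571), so (k) stands. Exception (d) stands.

No — exception (d) applies; Lars is not required to hold a vendor licence.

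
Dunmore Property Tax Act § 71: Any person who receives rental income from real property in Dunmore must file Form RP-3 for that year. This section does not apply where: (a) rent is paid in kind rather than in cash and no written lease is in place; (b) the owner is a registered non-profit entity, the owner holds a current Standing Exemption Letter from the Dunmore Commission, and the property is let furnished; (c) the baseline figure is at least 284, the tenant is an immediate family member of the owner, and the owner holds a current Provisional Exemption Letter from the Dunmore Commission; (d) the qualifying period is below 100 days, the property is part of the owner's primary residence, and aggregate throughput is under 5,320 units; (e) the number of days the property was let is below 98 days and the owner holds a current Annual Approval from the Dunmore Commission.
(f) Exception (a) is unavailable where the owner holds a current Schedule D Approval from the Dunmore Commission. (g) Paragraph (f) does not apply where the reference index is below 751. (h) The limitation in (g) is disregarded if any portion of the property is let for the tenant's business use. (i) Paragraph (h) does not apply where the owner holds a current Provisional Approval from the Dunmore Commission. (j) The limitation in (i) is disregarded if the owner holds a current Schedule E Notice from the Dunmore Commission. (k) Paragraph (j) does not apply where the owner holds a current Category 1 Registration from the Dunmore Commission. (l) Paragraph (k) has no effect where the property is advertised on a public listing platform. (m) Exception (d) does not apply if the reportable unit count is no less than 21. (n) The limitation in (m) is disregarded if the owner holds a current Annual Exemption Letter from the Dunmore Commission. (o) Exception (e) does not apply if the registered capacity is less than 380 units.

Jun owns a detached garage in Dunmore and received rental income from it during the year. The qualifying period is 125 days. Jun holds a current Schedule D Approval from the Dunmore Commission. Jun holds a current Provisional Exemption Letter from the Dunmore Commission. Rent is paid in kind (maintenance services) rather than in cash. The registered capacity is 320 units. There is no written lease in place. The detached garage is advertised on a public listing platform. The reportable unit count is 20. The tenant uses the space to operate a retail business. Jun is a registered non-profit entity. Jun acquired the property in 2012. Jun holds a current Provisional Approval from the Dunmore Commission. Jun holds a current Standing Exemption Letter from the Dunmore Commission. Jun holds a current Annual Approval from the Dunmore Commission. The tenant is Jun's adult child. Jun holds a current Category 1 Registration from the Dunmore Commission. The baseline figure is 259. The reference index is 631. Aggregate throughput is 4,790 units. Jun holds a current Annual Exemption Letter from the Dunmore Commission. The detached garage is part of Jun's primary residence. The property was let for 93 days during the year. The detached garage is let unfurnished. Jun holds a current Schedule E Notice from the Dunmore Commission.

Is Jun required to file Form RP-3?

Yes — Jun must file Form RP-3.

Exception (a) is satisfied on its face — rent is paid in kind; there is no written lease. But: (f) operates against (a): a current Schedule D Approval is held. (g) would limit (f) — the reference index is 631, below the 751 limit — but (h) sets (g) aside: (h) operates against (g): the space is let for business use. (i) would limit (h) — a current Provisional Approval is held — but (j) sets (i) aside: (j) operates against (i): a current Schedule E Notice is held. (k) operates (a current Category 1 Registration is held), but yields to (l): (l) is engaged — the property is publicly advertised. Exception (a) does not apply.
Exception (b) does not apply: the property is let unfurnished.
Exception (c) requires that the baseline figure is at least 284; but the baseline figure is 259, short of 284, so (c) is unavailable.
Exception (d) fails — the qualifying period is 125 days, not below 100 days.
All of (e)'s requirements are met (the number of days the property was let is 93 days, below the 98 days limit; a current Annual Approval is held). Turning to paragraph (o): (o) operates against (e): the registered capacity is 320 units, less than the 380 units limit. (e) is therefore removed.
Every exception is unavailable, so the rule governs.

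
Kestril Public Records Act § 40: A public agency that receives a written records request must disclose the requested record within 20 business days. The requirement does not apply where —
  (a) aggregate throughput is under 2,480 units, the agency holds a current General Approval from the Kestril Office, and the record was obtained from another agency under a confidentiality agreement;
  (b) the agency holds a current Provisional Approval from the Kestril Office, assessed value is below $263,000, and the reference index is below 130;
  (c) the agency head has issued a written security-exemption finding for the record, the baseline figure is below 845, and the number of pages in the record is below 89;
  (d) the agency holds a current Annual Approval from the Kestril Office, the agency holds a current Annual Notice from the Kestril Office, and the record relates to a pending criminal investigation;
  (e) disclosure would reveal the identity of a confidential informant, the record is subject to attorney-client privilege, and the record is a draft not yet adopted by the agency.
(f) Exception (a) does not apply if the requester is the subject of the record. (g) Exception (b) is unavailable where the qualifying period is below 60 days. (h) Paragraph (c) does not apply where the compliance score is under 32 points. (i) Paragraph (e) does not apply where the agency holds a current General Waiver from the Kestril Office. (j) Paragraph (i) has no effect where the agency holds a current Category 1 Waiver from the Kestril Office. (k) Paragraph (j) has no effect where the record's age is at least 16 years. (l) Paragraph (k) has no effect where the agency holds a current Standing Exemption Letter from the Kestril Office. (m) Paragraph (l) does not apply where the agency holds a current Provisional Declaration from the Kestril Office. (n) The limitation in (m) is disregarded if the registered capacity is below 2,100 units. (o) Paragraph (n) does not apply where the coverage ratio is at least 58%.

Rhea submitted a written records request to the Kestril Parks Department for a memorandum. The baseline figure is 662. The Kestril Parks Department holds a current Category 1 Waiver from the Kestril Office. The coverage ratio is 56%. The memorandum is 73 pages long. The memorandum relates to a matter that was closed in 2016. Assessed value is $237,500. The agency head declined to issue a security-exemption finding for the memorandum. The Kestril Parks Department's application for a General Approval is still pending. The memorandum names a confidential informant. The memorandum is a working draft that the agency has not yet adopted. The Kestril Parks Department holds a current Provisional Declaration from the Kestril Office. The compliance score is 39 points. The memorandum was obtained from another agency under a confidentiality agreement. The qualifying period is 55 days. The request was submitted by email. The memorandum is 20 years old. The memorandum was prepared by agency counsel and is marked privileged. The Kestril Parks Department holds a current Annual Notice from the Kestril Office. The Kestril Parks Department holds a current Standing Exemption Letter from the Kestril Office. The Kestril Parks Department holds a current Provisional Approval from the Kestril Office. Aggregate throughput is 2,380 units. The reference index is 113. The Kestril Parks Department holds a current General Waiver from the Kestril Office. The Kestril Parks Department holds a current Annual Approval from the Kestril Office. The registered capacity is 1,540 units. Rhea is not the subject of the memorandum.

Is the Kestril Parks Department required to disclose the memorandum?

No — exception (e) applies; the Kestril Parks Department is not required to disclose the memorandum.

Exception (a) fails — the General Approval is not current.
Exception (b): a current Provisional Approval is held; assessed value is $237,500, below the $263,000 limit; the reference index is 113, below the 130 limit — every condition holds. But: (g) is engaged — the qualifying period is 55 days, below the 60 days limit. Exception (b) does not apply.
Exception (c) requires that the agency head has issued a written security-exemption finding for the record; but the agency head declined to issue a security-exemption finding, so (c) is unavailable.
Exception (d) fails — the memorandum relates to a closed matter.
All of (e)'s requirements are met (the memorandum names a confidential informant; the memorandum is privileged; the memorandum is an unadopted draft). Under paragraphs (i)–(o): (i) would limit (e) — a current General Waiver is held — but (j) sets (i) aside: (j) operates against (i): a current Category 1 Waiver is held. (k) would limit (j) — the record's age is 20 years, meeting the 16 years threshold — but (l) sets (k) aside: (l) is engaged — a current Standing Exemption Letter is held. (m) would limit (l) — a current Provisional Declaration is held — but (n) sets (m) aside: (n) operates against (m): the registered capacity is 1,540 units, below the 2,100 units limit. (o) is not engaged (the coverage ratio is 56%, short of 58%), so (n) stands. Exception (e) stands.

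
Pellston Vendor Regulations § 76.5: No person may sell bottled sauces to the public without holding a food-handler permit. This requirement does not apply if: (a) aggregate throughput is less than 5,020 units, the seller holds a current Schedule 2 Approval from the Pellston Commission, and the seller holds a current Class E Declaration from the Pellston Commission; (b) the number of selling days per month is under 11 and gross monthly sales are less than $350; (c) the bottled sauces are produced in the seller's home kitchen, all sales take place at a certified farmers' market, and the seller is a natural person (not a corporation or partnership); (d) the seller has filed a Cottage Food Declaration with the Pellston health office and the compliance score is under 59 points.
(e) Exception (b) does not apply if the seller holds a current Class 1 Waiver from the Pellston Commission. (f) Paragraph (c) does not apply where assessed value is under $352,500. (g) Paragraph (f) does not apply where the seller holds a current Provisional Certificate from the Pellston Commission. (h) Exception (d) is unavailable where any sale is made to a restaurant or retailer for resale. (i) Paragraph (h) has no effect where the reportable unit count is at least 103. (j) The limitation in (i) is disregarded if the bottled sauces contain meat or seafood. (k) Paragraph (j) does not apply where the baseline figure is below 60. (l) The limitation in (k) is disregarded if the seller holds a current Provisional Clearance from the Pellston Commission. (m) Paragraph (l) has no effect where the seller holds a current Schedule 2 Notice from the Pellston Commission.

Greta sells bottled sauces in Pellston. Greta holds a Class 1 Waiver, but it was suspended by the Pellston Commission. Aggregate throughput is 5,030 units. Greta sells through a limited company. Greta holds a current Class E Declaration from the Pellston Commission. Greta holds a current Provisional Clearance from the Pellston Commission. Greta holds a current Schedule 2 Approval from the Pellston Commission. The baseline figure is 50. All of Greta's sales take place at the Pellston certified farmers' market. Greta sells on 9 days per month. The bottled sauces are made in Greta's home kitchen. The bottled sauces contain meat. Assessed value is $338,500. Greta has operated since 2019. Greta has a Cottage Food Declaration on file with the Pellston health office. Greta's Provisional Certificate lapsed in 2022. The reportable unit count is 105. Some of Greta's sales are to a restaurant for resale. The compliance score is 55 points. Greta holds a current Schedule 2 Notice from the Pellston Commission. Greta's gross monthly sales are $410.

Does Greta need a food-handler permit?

No — exception (d) applies; Greta is not required to hold a food-handler permit.

Exception (a) requires that aggregate throughput is less than 5,020 units; but aggregate throughput is 5,030 units, not less than 5,020 units, so (a) is unavailable.
Exception (b) fails — gross monthly sales are $410, not less than $350.
Exception (c) does not apply: the seller operates through a limited company.
Exception (d): a Cottage Food Declaration is on file; the compliance score is 55 points, under the 59 points limit — every condition holds. As to paragraphs (h)–(m): (h) would limit (d) — some sales are to a restaurant for resale — but (i) sets (h) aside: (i) operates — the reportable unit count is 105, meeting the 103 threshold. (j) is engaged (the bottled sauces contain meat), but is displaced by (k): (k) operates — the baseline figure is 50, below the 60 limit. (l) is triggered (a current Provisional Clearance is held), but is displaced by (m): (m) operates against (l): a current Schedule 2 Notice is held. So (d) applies.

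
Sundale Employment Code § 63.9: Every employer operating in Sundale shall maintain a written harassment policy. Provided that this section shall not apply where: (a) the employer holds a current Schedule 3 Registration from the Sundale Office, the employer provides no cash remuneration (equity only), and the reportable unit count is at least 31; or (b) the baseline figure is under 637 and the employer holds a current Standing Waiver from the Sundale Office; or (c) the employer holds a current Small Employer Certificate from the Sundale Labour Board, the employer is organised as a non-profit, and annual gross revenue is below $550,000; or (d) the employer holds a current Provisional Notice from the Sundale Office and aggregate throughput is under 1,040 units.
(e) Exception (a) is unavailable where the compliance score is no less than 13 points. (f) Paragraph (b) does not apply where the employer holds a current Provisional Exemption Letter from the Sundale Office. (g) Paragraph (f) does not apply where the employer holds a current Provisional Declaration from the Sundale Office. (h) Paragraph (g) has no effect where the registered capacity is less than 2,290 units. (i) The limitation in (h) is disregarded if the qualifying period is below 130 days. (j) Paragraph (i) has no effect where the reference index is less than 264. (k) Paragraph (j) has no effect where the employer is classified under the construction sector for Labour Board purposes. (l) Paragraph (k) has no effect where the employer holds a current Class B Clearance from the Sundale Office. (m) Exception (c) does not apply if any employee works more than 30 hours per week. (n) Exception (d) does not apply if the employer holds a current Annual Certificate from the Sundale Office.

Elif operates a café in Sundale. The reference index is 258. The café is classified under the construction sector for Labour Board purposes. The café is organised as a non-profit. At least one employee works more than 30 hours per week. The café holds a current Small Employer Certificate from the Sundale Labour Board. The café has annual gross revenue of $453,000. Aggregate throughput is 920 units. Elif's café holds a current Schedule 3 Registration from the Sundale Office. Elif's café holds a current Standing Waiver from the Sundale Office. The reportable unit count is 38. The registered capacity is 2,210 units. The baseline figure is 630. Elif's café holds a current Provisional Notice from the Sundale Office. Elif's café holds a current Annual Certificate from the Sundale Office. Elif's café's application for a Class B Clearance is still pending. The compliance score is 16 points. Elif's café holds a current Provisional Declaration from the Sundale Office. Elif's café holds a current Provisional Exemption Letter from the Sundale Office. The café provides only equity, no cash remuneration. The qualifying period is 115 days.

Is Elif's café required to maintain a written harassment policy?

No — exception (b) applies; Elif's café is not required to maintain a written harassment policy.

Exception (a): a current Schedule 3 Registration is held; remuneration is equity-only; the reportable unit count is 38, meeting the 31 threshold — every condition holds. Turning to paragraph (e): (e) is engaged — the compliance score is 16 points, meeting the 13 points threshold. Exception (a) does not apply.
Exception (b) is satisfied on its face — the baseline figure is 630, under the 637 limit; a current Standing Waiver is held. Considering the limiting provisions: (f) is engaged (a current Provisional Exemption Letter is held), but is displaced by (g): (g) operates against (f): a current Provisional Declaration is held. (h) operates (the registered capacity is 2,210 units, less than the 2,290 units limit), but is overridden by (i): (i) applies — the qualifying period is 115 days, below the 130 days limit. (j) would limit (i) — the reference index is 258, less than the 264 limit — but (k) sets (j) aside: (k) operates against (j): the café is classified under the construction sector. (l), which would lift (k), is inapplicable — there is no Class B Clearance in force. Exception (b) stands.
Exception (c) is satisfied on its face — a current Small Employer Certificate is held; the employer is a non-profit; annual gross revenue is $453,000, below the $550,000 limit. However, paragraph (m) must be considered: (m) applies — at least one employee exceeds 30 hours/week. So (c) is unavailable.
Exception (d) is satisfied on its face — a current Provisional Notice is held; aggregate throughput is 920 units, under the 1,040 units limit. However, paragraph (n) must be considered: (n) operates against (d): a current Annual Certificate is held. (d) is therefore removed.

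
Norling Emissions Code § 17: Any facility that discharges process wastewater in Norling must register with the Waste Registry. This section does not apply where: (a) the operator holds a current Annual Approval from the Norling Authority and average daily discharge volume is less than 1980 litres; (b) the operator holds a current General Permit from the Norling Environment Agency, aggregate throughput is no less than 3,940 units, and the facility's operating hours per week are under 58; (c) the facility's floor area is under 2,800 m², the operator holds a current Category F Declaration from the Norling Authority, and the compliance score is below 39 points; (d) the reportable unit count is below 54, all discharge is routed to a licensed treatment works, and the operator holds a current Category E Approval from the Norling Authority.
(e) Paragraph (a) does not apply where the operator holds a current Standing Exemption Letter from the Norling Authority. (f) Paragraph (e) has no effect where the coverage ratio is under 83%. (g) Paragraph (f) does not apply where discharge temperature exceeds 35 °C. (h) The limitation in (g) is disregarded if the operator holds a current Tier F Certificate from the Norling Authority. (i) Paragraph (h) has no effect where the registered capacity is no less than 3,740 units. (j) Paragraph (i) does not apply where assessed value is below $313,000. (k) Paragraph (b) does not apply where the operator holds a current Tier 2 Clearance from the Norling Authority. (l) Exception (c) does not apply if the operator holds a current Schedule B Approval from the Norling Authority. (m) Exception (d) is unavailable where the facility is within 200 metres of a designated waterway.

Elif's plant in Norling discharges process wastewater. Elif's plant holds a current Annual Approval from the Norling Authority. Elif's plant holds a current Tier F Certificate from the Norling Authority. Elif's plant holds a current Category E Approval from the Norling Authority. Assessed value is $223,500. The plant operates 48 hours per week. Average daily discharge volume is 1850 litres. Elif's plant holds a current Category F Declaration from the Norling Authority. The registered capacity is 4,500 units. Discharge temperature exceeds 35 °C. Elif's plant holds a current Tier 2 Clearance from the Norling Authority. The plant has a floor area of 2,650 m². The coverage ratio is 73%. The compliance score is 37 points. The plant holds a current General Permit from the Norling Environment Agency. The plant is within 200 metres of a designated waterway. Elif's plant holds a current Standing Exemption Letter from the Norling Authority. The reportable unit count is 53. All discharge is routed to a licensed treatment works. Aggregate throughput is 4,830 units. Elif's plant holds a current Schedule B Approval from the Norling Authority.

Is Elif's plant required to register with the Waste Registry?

Exception (a) is satisfied on its face — a current Annual Approval is held; average daily discharge volume is 1850 litres, less than the 1980 litres limit. Applying paragraphs (e)–(j): (e) is engaged (a current Standing Exemption Letter is held), but is itself disapplied by (f): (f) applies — the coverage ratio is 73%, under the 83% limit. (g) would limit (f) — discharge temperature exceeds 35 °C — but (h) sets (g) aside: (h) operates against (g): a current Tier F Certificate is held. (i) would limit (h) — the registered capacity is 4,500 units, meeting the 3,740 units threshold — but (j) sets (i) aside: (j) operates — assessed value is $223,500, below the $313,000 limit. Exception (a) stands.
Exception (b): a current General Permit is held; aggregate throughput is 4,830 units, meeting the 3,940 units threshold; the facility's operating hours per week are 48, under the 58 limit — every condition holds. But applying paragraph (k): (k) applies — a current Tier 2 Clearance is held. So (b) is unavailable.
Exception (c) is satisfied on its face — the facility's floor area is 2,650 m², under the 2,800 m² limit; a current Category F Declaration is held; the compliance score is 37 points, below the 39 points limit. Turning to paragraph (l): (l) operates — a current Schedule B Approval is held. (c) is therefore removed.
Exception (d)'s conditions are all satisfied: the reportable unit count is 53, below the 54 limit; discharge is routed to a licensed treatment works; a current Category E Approval is held. But applying paragraph (m): (m) operates — the plant is within 200 m of a designated waterway. Exception (d) does not apply.

No — exception (a) applies; Elif's plant is not required to register with the Waste Registry.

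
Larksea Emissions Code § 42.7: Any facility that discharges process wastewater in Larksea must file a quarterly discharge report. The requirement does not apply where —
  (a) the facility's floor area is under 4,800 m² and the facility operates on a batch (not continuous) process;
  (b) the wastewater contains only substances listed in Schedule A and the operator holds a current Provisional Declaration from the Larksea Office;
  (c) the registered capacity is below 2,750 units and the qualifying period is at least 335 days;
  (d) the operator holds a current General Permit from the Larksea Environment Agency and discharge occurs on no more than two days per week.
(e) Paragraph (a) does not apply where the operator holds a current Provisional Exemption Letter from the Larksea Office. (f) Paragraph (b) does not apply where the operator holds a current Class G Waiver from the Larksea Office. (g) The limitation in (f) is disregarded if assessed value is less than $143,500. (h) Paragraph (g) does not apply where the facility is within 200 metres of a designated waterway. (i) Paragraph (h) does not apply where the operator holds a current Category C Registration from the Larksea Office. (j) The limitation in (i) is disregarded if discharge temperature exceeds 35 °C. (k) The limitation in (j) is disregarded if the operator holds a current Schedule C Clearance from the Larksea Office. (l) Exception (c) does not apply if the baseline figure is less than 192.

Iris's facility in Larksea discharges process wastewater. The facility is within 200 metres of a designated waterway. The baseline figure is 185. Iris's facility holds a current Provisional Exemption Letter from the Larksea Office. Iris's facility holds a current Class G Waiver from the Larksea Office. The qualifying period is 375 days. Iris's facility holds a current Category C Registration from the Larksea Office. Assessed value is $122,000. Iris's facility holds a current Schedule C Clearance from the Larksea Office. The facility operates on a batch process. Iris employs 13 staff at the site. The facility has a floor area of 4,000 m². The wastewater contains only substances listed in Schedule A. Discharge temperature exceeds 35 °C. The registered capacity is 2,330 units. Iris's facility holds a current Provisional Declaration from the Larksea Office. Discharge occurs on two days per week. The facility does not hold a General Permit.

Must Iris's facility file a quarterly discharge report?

No — exception (b) applies; Iris's facility is not required to file a quarterly discharge report.

All of (a)'s requirements are met (the facility's floor area is 4,000 m², under the 4,800 m² limit; the facility operates on a batch process). However, paragraph (e) must be considered: (e) operates against (a): a current Provisional Exemption Letter is held. (a) is therefore removed.
Exception (b)'s conditions are all satisfied: the wastewater is Schedule-A-only; a current Provisional Declaration is held. Under paragraphs (f)–(k): (f) would limit (b) — a current Class G Waiver is held — but (g) sets (f) aside: (g) operates — assessed value is $122,000, less than the $143,500 limit. (h) applies (the facility is within 200 m of a designated waterway), but is displaced by (i): (i) operates against (h): a current Category C Registration is held. (j) would limit (i) — discharge temperature exceeds 35 °C — but (k) sets (j) aside: (k) is triggered — a current Schedule C Clearance is held. So (b) applies.
Exception (c) is satisfied on its face — the registered capacity is 2,330 units, below the 2,750 units limit; the qualifying period is 375 days, meeting the 335 days threshold. But applying paragraph (l): (l) operates against (c): the baseline figure is 185, less than the 192 limit. Exception (c) does not apply.
Exception (d) fails — no General Permit is held.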